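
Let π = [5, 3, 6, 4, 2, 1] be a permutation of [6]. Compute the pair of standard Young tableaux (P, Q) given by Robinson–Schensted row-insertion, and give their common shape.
P = [1, 4] / [2, 6] / [3] / [5];  Q = [1, 3] / [2, 4] / [5] / [6];  common shape = (2, 2, 1, 1)

Row-insert the values π_1, π_2, … into P one at a time, bumping the leftmost entry strictly greater than the inserted value down to the next row. The recording tableau Q records, in position (i, j), the step at which that cell was added to P.
  Insert 5 (step 1): P = [5];  Q = [1]
  Insert 3 (step 2): P = [3] / [5];  Q = [1] / [2]
  Insert 6 (step 3): P = [3, 6] / [5];  Q = [1, 3] / [2]
  Insert 4 (step 4): P = [3, 4] / [5, 6];  Q = [1, 3] / [2, 4]
  Insert 2 (step 5): P = [2, 4] / [3, 6] / [5];  Q = [1, 3] / [2, 4] / [5]
  Insert 1 (step 6): P = [1, 4] / [2, 6] / [3] / [5];  Q = [1, 3] / [2, 4] / [5] / [6]
Final shape: (2, 2, 1, 1).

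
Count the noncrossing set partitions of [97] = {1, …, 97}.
C_97 = 14657929356129575437016877846657032761712954950899755100

These noncrossing partitions are counted by the Catalan number C_n = (1/(n + 1)) · C(2n, n). For n = 97: C_97 = (1/98) · C(194, 97) = 1436477076900698392827654028972389210647869585188175999800/98 = 14657929356129575437016877846657032761712954950899755100.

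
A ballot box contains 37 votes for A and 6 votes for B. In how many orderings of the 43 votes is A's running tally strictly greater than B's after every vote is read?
Strict-lead orderings = 4395118

Total orderings of the 43 votes with 37 for A: C(43, 37) = 6096454. By the Bertrand ballot formula (Cycle Lemma / reflection principle), the number of orderings in which A is strictly ahead of B throughout is (p − q)/(p + q) · C(p + q, p) = (37 − 6)/(37 + 6) · 6096454 = 4395118.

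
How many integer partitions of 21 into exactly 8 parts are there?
p(21, 8 parts) = 89

Partitions of n into exactly k parts are in bijection with partitions of n − k into at most k parts (subtract 1 from each part). So p(21, exactly 8) = p(13, parts ≤ 8). Computing via the recurrence p(m, j) = p(m, j−1) + p(m−j, j) gives 89.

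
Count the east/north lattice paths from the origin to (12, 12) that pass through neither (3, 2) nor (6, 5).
Number of paths = 1330784

Inclusion–exclusion. Total paths: C(24, 12) = 2704156. Through P₁: C(5, 3)·C(19, 9) = 923780. Through P₂: C(11, 6)·C(13, 6) = 792792. Since P₁ is strictly southwest of P₂, a monotone path through both must visit P₁ then P₂; paths through both = C(5, 3)·C(6, 3)·C(13, 6) = 343200. Avoid both = 2704156 − 923780 − 792792 + 343200 = 1330784.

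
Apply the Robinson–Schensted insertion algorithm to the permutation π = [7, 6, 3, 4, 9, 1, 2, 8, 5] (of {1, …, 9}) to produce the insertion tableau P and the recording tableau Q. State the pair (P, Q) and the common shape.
P = [1, 2, 5] / [3, 4, 8] / [6, 9] / [7];  Q = [1, 4, 5] / [2, 7, 8] / [3, 9] / [6];  common shape = (3, 3, 2, 1)

Row-insert the values π_1, π_2, … into P one at a time, bumping the leftmost entry strictly greater than the inserted value down to the next row. The recording tableau Q records, in position (i, j), the step at which that cell was added to P.
  Insert 7 (step 1): P = [7];  Q = [1]
  Insert 6 (step 2): P = [6] / [7];  Q = [1] / [2]
  Insert 3 (step 3): P = [3] / [6] / [7];  Q = [1] / [2] / [3]
  Insert 4 (step 4): P = [3, 4] / [6] / [7];  Q = [1, 4] / [2] / [3]
  Insert 9 (step 5): P = [3, 4, 9] / [6] / [7];  Q = [1, 4, 5] / [2] / [3]
  Insert 1 (step 6): P = [1, 4, 9] / [3] / [6] / [7];  Q = [1, 4, 5] / [2] / [3] / [6]
  Insert 2 (step 7): P = [1, 2, 9] / [3, 4] / [6] / [7];  Q = [1, 4, 5] / [2, 7] / [3] / [6]
  Insert 8 (step 8): P = [1, 2, 8] / [3, 4, 9] / [6] / [7];  Q = [1, 4, 5] / [2, 7, 8] / [3] / [6]
  Insert 5 (step 9): P = [1, 2, 5] / [3, 4, 8] / [6, 9] / [7];  Q = [1, 4, 5] / [2, 7, 8] / [3, 9] / [6]
Final shape: (3, 3, 2, 1).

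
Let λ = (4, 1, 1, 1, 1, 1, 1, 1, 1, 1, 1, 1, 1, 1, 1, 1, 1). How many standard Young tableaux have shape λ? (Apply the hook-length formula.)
# SYT of shape (4, 1, 1, 1, 1, 1, 1, 1, 1, 1, 1, 1, 1, 1, 1, 1, 1) = 969

Hook-length formula: f^λ = n! / Π hook(c), product over all cells c of the Young diagram. For λ = (4, 1, 1, 1, 1, 1, 1, 1, 1, 1, 1, 1, 1, 1, 1, 1, 1), n = 20 boxes. Hook lengths by row (left-to-right, top-to-bottom): [20, 3, 2, 1]; [16]; [15]; [14]; [13]; [12]; [11]; [10]; [9]; [8]; [7]; [6]; [5]; [4]; [3]; [2]; [1]. Product of hooks = 2510734786560000. So f^λ = 20! / 2510734786560000 = 2432902008176640000 / 2510734786560000 = 969.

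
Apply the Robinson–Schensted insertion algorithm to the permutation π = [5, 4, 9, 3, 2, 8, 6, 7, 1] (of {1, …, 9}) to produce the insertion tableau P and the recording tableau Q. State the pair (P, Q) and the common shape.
P = [1, 6, 7] / [2, 8] / [3, 9] / [4] / [5];  Q = [1, 3, 8] / [2, 6] / [4, 7] / [5] / [9];  common shape = (3, 2, 2, 1, 1)

Row-insert the values π_1, π_2, … into P one at a time, bumping the leftmost entry strictly greater than the inserted value down to the next row. The recording tableau Q records, in position (i, j), the step at which that cell was added to P.
  Insert 5 (step 1): P = [5];  Q = [1]
  Insert 4 (step 2): P = [4] / [5];  Q = [1] / [2]
  Insert 9 (step 3): P = [4, 9] / [5];  Q = [1, 3] / [2]
  Insert 3 (step 4): P = [3, 9] / [4] / [5];  Q = [1, 3] / [2] / [4]
  Insert 2 (step 5): P = [2, 9] / [3] / [4] / [5];  Q = [1, 3] / [2] / [4] / [5]
  Insert 8 (step 6): P = [2, 8] / [3, 9] / [4] / [5];  Q = [1, 3] / [2, 6] / [4] / [5]
  Insert 6 (step 7): P = [2, 6] / [3, 8] / [4, 9] / [5];  Q = [1, 3] / [2, 6] / [4, 7] / [5]
  Insert 7 (step 8): P = [2, 6, 7] / [3, 8] / [4, 9] / [5];  Q = [1, 3, 8] / [2, 6] / [4, 7] / [5]
  Insert 1 (step 9): P = [1, 6, 7] / [2, 8] / [3, 9] / [4] / [5];  Q = [1, 3, 8] / [2, 6] / [4, 7] / [5] / [9]
Final shape: (3, 2, 2, 1, 1).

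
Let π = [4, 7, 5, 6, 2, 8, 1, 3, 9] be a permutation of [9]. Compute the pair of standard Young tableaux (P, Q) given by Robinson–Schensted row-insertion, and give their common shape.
P = [1, 3, 6, 8, 9] / [2, 5] / [4] / [7];  Q = [1, 2, 4, 6, 9] / [3, 8] / [5] / [7];  common shape = (5, 2, 1, 1)

Row-insert the values π_1, π_2, … into P one at a time, bumping the leftmost entry strictly greater than the inserted value down to the next row. The recording tableau Q records, in position (i, j), the step at which that cell was added to P.
  Insert 4 (step 1): P = [4];  Q = [1]
  Insert 7 (step 2): P = [4, 7];  Q = [1, 2]
  Insert 5 (step 3): P = [4, 5] / [7];  Q = [1, 2] / [3]
  Insert 6 (step 4): P = [4, 5, 6] / [7];  Q = [1, 2, 4] / [3]
  Insert 2 (step 5): P = [2, 5, 6] / [4] / [7];  Q = [1, 2, 4] / [3] / [5]
  Insert 8 (step 6): P = [2, 5, 6, 8] / [4] / [7];  Q = [1, 2, 4, 6] / [3] / [5]
  Insert 1 (step 7): P = [1, 5, 6, 8] / [2] / [4] / [7];  Q = [1, 2, 4, 6] / [3] / [5] / [7]
  Insert 3 (step 8): P = [1, 3, 6, 8] / [2, 5] / [4] / [7];  Q = [1, 2, 4, 6] / [3, 8] / [5] / [7]
  Insert 9 (step 9): P = [1, 3, 6, 8, 9] / [2, 5] / [4] / [7];  Q = [1, 2, 4, 6, 9] / [3, 8] / [5] / [7]
Final shape: (5, 2, 1, 1).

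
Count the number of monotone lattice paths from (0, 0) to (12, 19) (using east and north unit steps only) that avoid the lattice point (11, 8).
Number of paths = 140213541

Total paths from (0, 0) to (12, 19): C(31, 12) = 141120525. Paths through (11, 8): (paths (0, 0) → (11, 8)) × (paths (11, 8) → (12, 19)) = C(19, 11) · C(12, 1) = 75582 · 12 = 906984. Avoidance count = 141120525 − 906984 = 140213541.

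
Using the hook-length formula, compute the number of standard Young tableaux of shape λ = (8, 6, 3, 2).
# SYT of shape (8, 6, 3, 2) = 14284998

Hook-length formula: f^λ = n! / Π hook(c), product over all cells c of the Young diagram. For λ = (8, 6, 3, 2), n = 19 boxes. Hook lengths by row (left-to-right, top-to-bottom): [11, 10, 8, 6, 5, 4, 2, 1]; [8, 7, 5, 3, 2, 1]; [4, 3, 1]; [2, 1]. Product of hooks = 8515584000. So f^λ = 19! / 8515584000 = 121645100408832000 / 8515584000 = 14284998.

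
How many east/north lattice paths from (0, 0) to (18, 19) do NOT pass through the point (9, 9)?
Number of paths = 13181213540

Total paths from (0, 0) to (18, 19): C(37, 18) = 17672631900. Paths through (9, 9): (paths (0, 0) → (9, 9)) × (paths (9, 9) → (18, 19)) = C(18, 9) · C(19, 9) = 48620 · 92378 = 4491418360. Avoidance count = 17672631900 − 4491418360 = 13181213540.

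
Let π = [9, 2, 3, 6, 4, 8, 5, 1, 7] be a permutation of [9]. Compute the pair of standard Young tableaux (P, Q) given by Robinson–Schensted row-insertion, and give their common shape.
P = [1, 3, 4, 5, 7] / [2, 8] / [6] / [9];  Q = [1, 3, 4, 6, 9] / [2, 7] / [5] / [8];  common shape = (5, 2, 1, 1)

Row-insert the values π_1, π_2, … into P one at a time, bumping the leftmost entry strictly greater than the inserted value down to the next row. The recording tableau Q records, in position (i, j), the step at which that cell was added to P.
  Insert 9 (step 1): P = [9];  Q = [1]
  Insert 2 (step 2): P = [2] / [9];  Q = [1] / [2]
  Insert 3 (step 3): P = [2, 3] / [9];  Q = [1, 3] / [2]
  Insert 6 (step 4): P = [2, 3, 6] / [9];  Q = [1, 3, 4] / [2]
  Insert 4 (step 5): P = [2, 3, 4] / [6] / [9];  Q = [1, 3, 4] / [2] / [5]
  Insert 8 (step 6): P = [2, 3, 4, 8] / [6] / [9];  Q = [1, 3, 4, 6] / [2] / [5]
  Insert 5 (step 7): P = [2, 3, 4, 5] / [6, 8] / [9];  Q = [1, 3, 4, 6] / [2, 7] / [5]
  Insert 1 (step 8): P = [1, 3, 4, 5] / [2, 8] / [6] / [9];  Q = [1, 3, 4, 6] / [2, 7] / [5] / [8]
  Insert 7 (step 9): P = [1, 3, 4, 5, 7] / [2, 8] / [6] / [9];  Q = [1, 3, 4, 6, 9] / [2, 7] / [5] / [8]
Final shape: (5, 2, 1, 1).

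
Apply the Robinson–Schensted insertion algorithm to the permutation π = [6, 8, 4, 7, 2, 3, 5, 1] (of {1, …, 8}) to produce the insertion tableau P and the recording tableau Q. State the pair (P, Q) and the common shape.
P = [1, 3, 5] / [2, 7] / [4, 8] / [6];  Q = [1, 2, 7] / [3, 4] / [5, 6] / [8];  common shape = (3, 2, 2, 1)

Row-insert the values π_1, π_2, … into P one at a time, bumping the leftmost entry strictly greater than the inserted value down to the next row. The recording tableau Q records, in position (i, j), the step at which that cell was added to P.
  Insert 6 (step 1): P = [6];  Q = [1]
  Insert 8 (step 2): P = [6, 8];  Q = [1, 2]
  Insert 4 (step 3): P = [4, 8] / [6];  Q = [1, 2] / [3]
  Insert 7 (step 4): P = [4, 7] / [6, 8];  Q = [1, 2] / [3, 4]
  Insert 2 (step 5): P = [2, 7] / [4, 8] / [6];  Q = [1, 2] / [3, 4] / [5]
  Insert 3 (step 6): P = [2, 3] / [4, 7] / [6, 8];  Q = [1, 2] / [3, 4] / [5, 6]
  Insert 5 (step 7): P = [2, 3, 5] / [4, 7] / [6, 8];  Q = [1, 2, 7] / [3, 4] / [5, 6]
  Insert 1 (step 8): P = [1, 3, 5] / [2, 7] / [4, 8] / [6];  Q = [1, 2, 7] / [3, 4] / [5, 6] / [8]
Final shape: (3, 2, 2, 1).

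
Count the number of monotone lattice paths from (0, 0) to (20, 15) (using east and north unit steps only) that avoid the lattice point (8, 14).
Number of paths = 3243786150

Total paths from (0, 0) to (20, 15): C(35, 20) = 3247943160. Paths through (8, 14): (paths (0, 0) → (8, 14)) × (paths (8, 14) → (20, 15)) = C(22, 8) · C(13, 12) = 319770 · 13 = 4157010. Avoidance count = 3247943160 − 4157010 = 3243786150.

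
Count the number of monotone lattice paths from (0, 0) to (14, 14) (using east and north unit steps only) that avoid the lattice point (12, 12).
Number of paths = 23891664

Total paths from (0, 0) to (14, 14): C(28, 14) = 40116600. Paths through (12, 12): (paths (0, 0) → (12, 12)) × (paths (12, 12) → (14, 14)) = C(24, 12) · C(4, 2) = 2704156 · 6 = 16224936. Avoidance count = 40116600 − 16224936 = 23891664.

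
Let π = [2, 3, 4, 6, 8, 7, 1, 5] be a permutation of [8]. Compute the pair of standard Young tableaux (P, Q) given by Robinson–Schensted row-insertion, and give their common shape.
P = [1, 3, 4, 5, 7] / [2, 6] / [8];  Q = [1, 2, 3, 4, 5] / [6, 8] / [7];  common shape = (5, 2, 1)

Row-insert the values π_1, π_2, … into P one at a time, bumping the leftmost entry strictly greater than the inserted value down to the next row. The recording tableau Q records, in position (i, j), the step at which that cell was added to P.
  Insert 2 (step 1): P = [2];  Q = [1]
  Insert 3 (step 2): P = [2, 3];  Q = [1, 2]
  Insert 4 (step 3): P = [2, 3, 4];  Q = [1, 2, 3]
  Insert 6 (step 4): P = [2, 3, 4, 6];  Q = [1, 2, 3, 4]
  Insert 8 (step 5): P = [2, 3, 4, 6, 8];  Q = [1, 2, 3, 4, 5]
  Insert 7 (step 6): P = [2, 3, 4, 6, 7] / [8];  Q = [1, 2, 3, 4, 5] / [6]
  Insert 1 (step 7): P = [1, 3, 4, 6, 7] / [2] / [8];  Q = [1, 2, 3, 4, 5] / [6] / [7]
  Insert 5 (step 8): P = [1, 3, 4, 5, 7] / [2, 6] / [8];  Q = [1, 2, 3, 4, 5] / [6, 8] / [7]
Final shape: (5, 2, 1).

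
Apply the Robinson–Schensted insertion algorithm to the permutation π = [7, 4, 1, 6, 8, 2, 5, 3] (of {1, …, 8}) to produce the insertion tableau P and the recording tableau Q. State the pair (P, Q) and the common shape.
P = [1, 2, 3] / [4, 5, 8] / [6] / [7];  Q = [1, 4, 5] / [2, 6, 7] / [3] / [8];  common shape = (3, 3, 1, 1)

Row-insert the values π_1, π_2, … into P one at a time, bumping the leftmost entry strictly greater than the inserted value down to the next row. The recording tableau Q records, in position (i, j), the step at which that cell was added to P.
  Insert 7 (step 1): P = [7];  Q = [1]
  Insert 4 (step 2): P = [4] / [7];  Q = [1] / [2]
  Insert 1 (step 3): P = [1] / [4] / [7];  Q = [1] / [2] / [3]
  Insert 6 (step 4): P = [1, 6] / [4] / [7];  Q = [1, 4] / [2] / [3]
  Insert 8 (step 5): P = [1, 6, 8] / [4] / [7];  Q = [1, 4, 5] / [2] / [3]
  Insert 2 (step 6): P = [1, 2, 8] / [4, 6] / [7];  Q = [1, 4, 5] / [2, 6] / [3]
  Insert 5 (step 7): P = [1, 2, 5] / [4, 6, 8] / [7];  Q = [1, 4, 5] / [2, 6, 7] / [3]
  Insert 3 (step 8): P = [1, 2, 3] / [4, 5, 8] / [6] / [7];  Q = [1, 4, 5] / [2, 6, 7] / [3] / [8]
Final shape: (3, 3, 1, 1).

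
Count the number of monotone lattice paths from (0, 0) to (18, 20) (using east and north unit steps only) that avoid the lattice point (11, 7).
Number of paths = 31111004130

Total paths from (0, 0) to (18, 20): C(38, 18) = 33578000610. Paths through (11, 7): (paths (0, 0) → (11, 7)) × (paths (11, 7) → (18, 20)) = C(18, 11) · C(20, 7) = 31824 · 77520 = 2466996480. Avoidance count = 33578000610 − 2466996480 = 31111004130.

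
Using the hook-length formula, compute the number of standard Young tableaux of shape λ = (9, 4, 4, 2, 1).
# SYT of shape (9, 4, 4, 2, 1) = 65116800

Hook-length formula: f^λ = n! / Π hook(c), product over all cells c of the Young diagram. For λ = (9, 4, 4, 2, 1), n = 20 boxes. Hook lengths by row (left-to-right, top-to-bottom): [13, 11, 9, 8, 5, 4, 3, 2, 1]; [7, 5, 3, 2]; [6, 4, 2, 1]; [3, 1]; [1]. Product of hooks = 37362124800. So f^λ = 20! / 37362124800 = 2432902008176640000 / 37362124800 = 65116800.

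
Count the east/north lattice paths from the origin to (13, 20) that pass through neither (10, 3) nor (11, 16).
Number of paths = 377332035

Inclusion–exclusion. Total paths: C(33, 13) = 573166440. Through P₁: C(13, 10)·C(20, 3) = 326040. Through P₂: C(27, 11)·C(6, 2) = 195568425. Since P₁ is strictly southwest of P₂, a monotone path through both must visit P₁ then P₂; paths through both = C(13, 10)·C(14, 1)·C(6, 2) = 60060. Avoid both = 573166440 − 326040 − 195568425 + 60060 = 377332035.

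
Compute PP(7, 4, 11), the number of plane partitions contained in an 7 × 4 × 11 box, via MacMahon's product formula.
PP(7, 4, 11) = 418241323113120

Evaluate the triple product over i = 1..7, j = 1..4, k = 1..11. The factors are (2/1) · (3/2) · (4/3) · (5/4) · (6/5) · (7/6) · (8/7) · (9/8) · … (308 factors total). The numerators and denominators telescope so the product is an integer; carrying out the multiplication exactly gives PP(7, 4, 11) = 418241323113120.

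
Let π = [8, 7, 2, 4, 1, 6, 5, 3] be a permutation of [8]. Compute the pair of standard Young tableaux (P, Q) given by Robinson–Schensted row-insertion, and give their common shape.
P = [1, 3, 5] / [2, 4] / [6] / [7] / [8];  Q = [1, 4, 6] / [2, 7] / [3] / [5] / [8];  common shape = (3, 2, 1, 1, 1)

Row-insert the values π_1, π_2, … into P one at a time, bumping the leftmost entry strictly greater than the inserted value down to the next row. The recording tableau Q records, in position (i, j), the step at which that cell was added to P.
  Insert 8 (step 1): P = [8];  Q = [1]
  Insert 7 (step 2): P = [7] / [8];  Q = [1] / [2]
  Insert 2 (step 3): P = [2] / [7] / [8];  Q = [1] / [2] / [3]
  Insert 4 (step 4): P = [2, 4] / [7] / [8];  Q = [1, 4] / [2] / [3]
  Insert 1 (step 5): P = [1, 4] / [2] / [7] / [8];  Q = [1, 4] / [2] / [3] / [5]
  Insert 6 (step 6): P = [1, 4, 6] / [2] / [7] / [8];  Q = [1, 4, 6] / [2] / [3] / [5]
  Insert 5 (step 7): P = [1, 4, 5] / [2, 6] / [7] / [8];  Q = [1, 4, 6] / [2, 7] / [3] / [5]
  Insert 3 (step 8): P = [1, 3, 5] / [2, 4] / [6] / [7] / [8];  Q = [1, 4, 6] / [2, 7] / [3] / [5] / [8]
Final shape: (3, 2, 1, 1, 1).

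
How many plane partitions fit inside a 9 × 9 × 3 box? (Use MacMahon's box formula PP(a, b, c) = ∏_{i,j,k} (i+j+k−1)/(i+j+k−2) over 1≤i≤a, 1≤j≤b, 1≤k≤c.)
PP(9, 9, 3) = 1371597504992

Evaluate the triple product over i = 1..9, j = 1..9, k = 1..3. The factors are (2/1) · (3/2) · (4/3) · (3/2) · (4/3) · (5/4) · (4/3) · (5/4) · … (243 factors total). The numerators and denominators telescope so the product is an integer; carrying out the multiplication exactly gives PP(9, 9, 3) = 1371597504992.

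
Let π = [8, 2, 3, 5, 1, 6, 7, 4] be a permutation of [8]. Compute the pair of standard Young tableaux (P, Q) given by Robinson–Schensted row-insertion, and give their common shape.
P = [1, 3, 4, 6, 7] / [2, 5] / [8];  Q = [1, 3, 4, 6, 7] / [2, 8] / [5];  common shape = (5, 2, 1)

Row-insert the values π_1, π_2, … into P one at a time, bumping the leftmost entry strictly greater than the inserted value down to the next row. The recording tableau Q records, in position (i, j), the step at which that cell was added to P.
  Insert 8 (step 1): P = [8];  Q = [1]
  Insert 2 (step 2): P = [2] / [8];  Q = [1] / [2]
  Insert 3 (step 3): P = [2, 3] / [8];  Q = [1, 3] / [2]
  Insert 5 (step 4): P = [2, 3, 5] / [8];  Q = [1, 3, 4] / [2]
  Insert 1 (step 5): P = [1, 3, 5] / [2] / [8];  Q = [1, 3, 4] / [2] / [5]
  Insert 6 (step 6): P = [1, 3, 5, 6] / [2] / [8];  Q = [1, 3, 4, 6] / [2] / [5]
  Insert 7 (step 7): P = [1, 3, 5, 6, 7] / [2] / [8];  Q = [1, 3, 4, 6, 7] / [2] / [5]
  Insert 4 (step 8): P = [1, 3, 4, 6, 7] / [2, 5] / [8];  Q = [1, 3, 4, 6, 7] / [2, 8] / [5]
Final shape: (5, 2, 1).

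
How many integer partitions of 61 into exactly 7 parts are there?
p(61, 7 parts) = 26226

Partitions of n into exactly k parts are in bijection with partitions of n − k into at most k parts (subtract 1 from each part). So p(61, exactly 7) = p(54, parts ≤ 7). Computing via the recurrence p(m, j) = p(m, j−1) + p(m−j, j) gives 26226.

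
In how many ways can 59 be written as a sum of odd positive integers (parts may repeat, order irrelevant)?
p_odd(59) = 9792

Enumerate partitions using only odd parts via the recurrence o(n, m) = o(n, m−2) + o(n−m, m) over odd m, starting from the largest odd part ≤ n. This gives p_odd(59) = 9792. (Euler's theorem: equals the count of distinct-part partitions.)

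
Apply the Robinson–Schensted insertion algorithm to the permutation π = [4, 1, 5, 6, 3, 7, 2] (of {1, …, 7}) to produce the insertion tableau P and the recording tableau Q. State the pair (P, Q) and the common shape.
P = [1, 2, 6, 7] / [3, 5] / [4];  Q = [1, 3, 4, 6] / [2, 5] / [7];  common shape = (4, 2, 1)

Row-insert the values π_1, π_2, … into P one at a time, bumping the leftmost entry strictly greater than the inserted value down to the next row. The recording tableau Q records, in position (i, j), the step at which that cell was added to P.
  Insert 4 (step 1): P = [4];  Q = [1]
  Insert 1 (step 2): P = [1] / [4];  Q = [1] / [2]
  Insert 5 (step 3): P = [1, 5] / [4];  Q = [1, 3] / [2]
  Insert 6 (step 4): P = [1, 5, 6] / [4];  Q = [1, 3, 4] / [2]
  Insert 3 (step 5): P = [1, 3, 6] / [4, 5];  Q = [1, 3, 4] / [2, 5]
  Insert 7 (step 6): P = [1, 3, 6, 7] / [4, 5];  Q = [1, 3, 4, 6] / [2, 5]
  Insert 2 (step 7): P = [1, 2, 6, 7] / [3, 5] / [4];  Q = [1, 3, 4, 6] / [2, 5] / [7]
Final shape: (4, 2, 1).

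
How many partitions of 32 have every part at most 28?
p(32, parts ≤ 28) = 8342

Use the recurrence p(n, m) = p(n, m−1) + p(n−m, m): either the largest part is < m (count p(n, m−1)) or the largest part is exactly m (remove one copy of m, count p(n−m, m)). With p(0, ·) = 1 this gives p(32, parts ≤ 28) = 8342. (By conjugating Young diagrams, this also counts partitions of 32 into at most 28 parts.)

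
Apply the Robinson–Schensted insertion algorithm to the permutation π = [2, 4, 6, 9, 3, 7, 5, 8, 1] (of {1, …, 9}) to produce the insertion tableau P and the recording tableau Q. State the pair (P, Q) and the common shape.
P = [1, 3, 5, 7, 8] / [2, 6] / [4] / [9];  Q = [1, 2, 3, 4, 8] / [5, 6] / [7] / [9];  common shape = (5, 2, 1, 1)

Row-insert the values π_1, π_2, … into P one at a time, bumping the leftmost entry strictly greater than the inserted value down to the next row. The recording tableau Q records, in position (i, j), the step at which that cell was added to P.
  Insert 2 (step 1): P = [2];  Q = [1]
  Insert 4 (step 2): P = [2, 4];  Q = [1, 2]
  Insert 6 (step 3): P = [2, 4, 6];  Q = [1, 2, 3]
  Insert 9 (step 4): P = [2, 4, 6, 9];  Q = [1, 2, 3, 4]
  Insert 3 (step 5): P = [2, 3, 6, 9] / [4];  Q = [1, 2, 3, 4] / [5]
  Insert 7 (step 6): P = [2, 3, 6, 7] / [4, 9];  Q = [1, 2, 3, 4] / [5, 6]
  Insert 5 (step 7): P = [2, 3, 5, 7] / [4, 6] / [9];  Q = [1, 2, 3, 4] / [5, 6] / [7]
  Insert 8 (step 8): P = [2, 3, 5, 7, 8] / [4, 6] / [9];  Q = [1, 2, 3, 4, 8] / [5, 6] / [7]
  Insert 1 (step 9): P = [1, 3, 5, 7, 8] / [2, 6] / [4] / [9];  Q = [1, 2, 3, 4, 8] / [5, 6] / [7] / [9]
Final shape: (5, 2, 1, 1).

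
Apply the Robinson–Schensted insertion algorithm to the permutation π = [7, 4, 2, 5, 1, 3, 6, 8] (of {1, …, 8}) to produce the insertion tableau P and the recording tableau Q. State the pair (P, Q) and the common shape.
P = [1, 3, 6, 8] / [2, 5] / [4] / [7];  Q = [1, 4, 7, 8] / [2, 6] / [3] / [5];  common shape = (4, 2, 1, 1)

Row-insert the values π_1, π_2, … into P one at a time, bumping the leftmost entry strictly greater than the inserted value down to the next row. The recording tableau Q records, in position (i, j), the step at which that cell was added to P.
  Insert 7 (step 1): P = [7];  Q = [1]
  Insert 4 (step 2): P = [4] / [7];  Q = [1] / [2]
  Insert 2 (step 3): P = [2] / [4] / [7];  Q = [1] / [2] / [3]
  Insert 5 (step 4): P = [2, 5] / [4] / [7];  Q = [1, 4] / [2] / [3]
  Insert 1 (step 5): P = [1, 5] / [2] / [4] / [7];  Q = [1, 4] / [2] / [3] / [5]
  Insert 3 (step 6): P = [1, 3] / [2, 5] / [4] / [7];  Q = [1, 4] / [2, 6] / [3] / [5]
  Insert 6 (step 7): P = [1, 3, 6] / [2, 5] / [4] / [7];  Q = [1, 4, 7] / [2, 6] / [3] / [5]
  Insert 8 (step 8): P = [1, 3, 6, 8] / [2, 5] / [4] / [7];  Q = [1, 4, 7, 8] / [2, 6] / [3] / [5]
Final shape: (4, 2, 1, 1).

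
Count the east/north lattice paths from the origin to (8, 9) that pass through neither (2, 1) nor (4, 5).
Number of paths = 9631

Inclusion–exclusion. Total paths: C(17, 8) = 24310. Through P₁: C(3, 2)·C(14, 6) = 9009. Through P₂: C(9, 4)·C(8, 4) = 8820. Since P₁ is strictly southwest of P₂, a monotone path through both must visit P₁ then P₂; paths through both = C(3, 2)·C(6, 2)·C(8, 4) = 3150. Avoid both = 24310 − 9009 − 8820 + 3150 = 9631.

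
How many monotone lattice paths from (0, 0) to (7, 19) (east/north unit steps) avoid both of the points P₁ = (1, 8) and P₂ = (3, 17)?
Number of paths = 536741

Inclusion–exclusion. Total paths: C(26, 7) = 657800. Through P₁: C(9, 1)·C(17, 6) = 111384. Through P₂: C(20, 3)·C(6, 4) = 17100. Since P₁ is strictly southwest of P₂, a monotone path through both must visit P₁ then P₂; paths through both = C(9, 1)·C(11, 2)·C(6, 4) = 7425. Avoid both = 657800 − 111384 − 17100 + 7425 = 536741.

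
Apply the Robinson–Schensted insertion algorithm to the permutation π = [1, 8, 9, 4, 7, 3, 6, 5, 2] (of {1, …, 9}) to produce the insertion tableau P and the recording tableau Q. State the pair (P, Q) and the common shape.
P = [1, 2, 5] / [3, 6] / [4, 9] / [7] / [8];  Q = [1, 2, 3] / [4, 5] / [6, 7] / [8] / [9];  common shape = (3, 2, 2, 1, 1)

Row-insert the values π_1, π_2, … into P one at a time, bumping the leftmost entry strictly greater than the inserted value down to the next row. The recording tableau Q records, in position (i, j), the step at which that cell was added to P.
  Insert 1 (step 1): P = [1];  Q = [1]
  Insert 8 (step 2): P = [1, 8];  Q = [1, 2]
  Insert 9 (step 3): P = [1, 8, 9];  Q = [1, 2, 3]
  Insert 4 (step 4): P = [1, 4, 9] / [8];  Q = [1, 2, 3] / [4]
  Insert 7 (step 5): P = [1, 4, 7] / [8, 9];  Q = [1, 2, 3] / [4, 5]
  Insert 3 (step 6): P = [1, 3, 7] / [4, 9] / [8];  Q = [1, 2, 3] / [4, 5] / [6]
  Insert 6 (step 7): P = [1, 3, 6] / [4, 7] / [8, 9];  Q = [1, 2, 3] / [4, 5] / [6, 7]
  Insert 5 (step 8): P = [1, 3, 5] / [4, 6] / [7, 9] / [8];  Q = [1, 2, 3] / [4, 5] / [6, 7] / [8]
  Insert 2 (step 9): P = [1, 2, 5] / [3, 6] / [4, 9] / [7] / [8];  Q = [1, 2, 3] / [4, 5] / [6, 7] / [8] / [9]
Final shape: (3, 2, 2, 1, 1).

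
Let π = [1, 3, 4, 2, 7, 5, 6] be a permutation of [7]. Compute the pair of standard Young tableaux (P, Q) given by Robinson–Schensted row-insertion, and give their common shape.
P = [1, 2, 4, 5, 6] / [3, 7];  Q = [1, 2, 3, 5, 7] / [4, 6];  common shape = (5, 2)

Row-insert the values π_1, π_2, … into P one at a time, bumping the leftmost entry strictly greater than the inserted value down to the next row. The recording tableau Q records, in position (i, j), the step at which that cell was added to P.
  Insert 1 (step 1): P = [1];  Q = [1]
  Insert 3 (step 2): P = [1, 3];  Q = [1, 2]
  Insert 4 (step 3): P = [1, 3, 4];  Q = [1, 2, 3]
  Insert 2 (step 4): P = [1, 2, 4] / [3];  Q = [1, 2, 3] / [4]
  Insert 7 (step 5): P = [1, 2, 4, 7] / [3];  Q = [1, 2, 3, 5] / [4]
  Insert 5 (step 6): P = [1, 2, 4, 5] / [3, 7];  Q = [1, 2, 3, 5] / [4, 6]
  Insert 6 (step 7): P = [1, 2, 4, 5, 6] / [3, 7];  Q = [1, 2, 3, 5, 7] / [4, 6]
Final shape: (5, 2).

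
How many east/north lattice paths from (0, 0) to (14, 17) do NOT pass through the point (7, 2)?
Number of paths = 259042941

Total paths from (0, 0) to (14, 17): C(31, 14) = 265182525. Paths through (7, 2): (paths (0, 0) → (7, 2)) × (paths (7, 2) → (14, 17)) = C(9, 7) · C(22, 7) = 36 · 170544 = 6139584. Avoidance count = 265182525 − 6139584 = 259042941.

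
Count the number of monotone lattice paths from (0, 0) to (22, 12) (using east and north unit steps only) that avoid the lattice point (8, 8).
Number of paths = 508971840

Total paths from (0, 0) to (22, 12): C(34, 22) = 548354040. Paths through (8, 8): (paths (0, 0) → (8, 8)) × (paths (8, 8) → (22, 12)) = C(16, 8) · C(18, 14) = 12870 · 3060 = 39382200. Avoidance count = 548354040 − 39382200 = 508971840.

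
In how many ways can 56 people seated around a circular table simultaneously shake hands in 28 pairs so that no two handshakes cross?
C_28 = 263747951750360

These noncrossing handshakes are counted by the Catalan number C_n = (1/(n + 1)) · C(2n, n). For n = 28: C_28 = (1/29) · C(56, 28) = 7648690600760440/29 = 263747951750360.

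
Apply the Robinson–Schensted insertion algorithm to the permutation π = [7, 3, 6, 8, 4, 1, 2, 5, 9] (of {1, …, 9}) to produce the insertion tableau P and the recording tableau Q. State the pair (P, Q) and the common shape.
P = [1, 2, 5, 9] / [3, 4, 8] / [6] / [7];  Q = [1, 3, 4, 9] / [2, 7, 8] / [5] / [6];  common shape = (4, 3, 1, 1)

Row-insert the values π_1, π_2, … into P one at a time, bumping the leftmost entry strictly greater than the inserted value down to the next row. The recording tableau Q records, in position (i, j), the step at which that cell was added to P.
  Insert 7 (step 1): P = [7];  Q = [1]
  Insert 3 (step 2): P = [3] / [7];  Q = [1] / [2]
  Insert 6 (step 3): P = [3, 6] / [7];  Q = [1, 3] / [2]
  Insert 8 (step 4): P = [3, 6, 8] / [7];  Q = [1, 3, 4] / [2]
  Insert 4 (step 5): P = [3, 4, 8] / [6] / [7];  Q = [1, 3, 4] / [2] / [5]
  Insert 1 (step 6): P = [1, 4, 8] / [3] / [6] / [7];  Q = [1, 3, 4] / [2] / [5] / [6]
  Insert 2 (step 7): P = [1, 2, 8] / [3, 4] / [6] / [7];  Q = [1, 3, 4] / [2, 7] / [5] / [6]
  Insert 5 (step 8): P = [1, 2, 5] / [3, 4, 8] / [6] / [7];  Q = [1, 3, 4] / [2, 7, 8] / [5] / [6]
  Insert 9 (step 9): P = [1, 2, 5, 9] / [3, 4, 8] / [6] / [7];  Q = [1, 3, 4, 9] / [2, 7, 8] / [5] / [6]
Final shape: (4, 3, 1, 1).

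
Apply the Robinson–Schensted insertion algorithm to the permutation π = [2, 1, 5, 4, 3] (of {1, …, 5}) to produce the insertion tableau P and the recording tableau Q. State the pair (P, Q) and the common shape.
P = [1, 3] / [2, 4] / [5];  Q = [1, 3] / [2, 4] / [5];  common shape = (2, 2, 1)

Row-insert the values π_1, π_2, … into P one at a time, bumping the leftmost entry strictly greater than the inserted value down to the next row. The recording tableau Q records, in position (i, j), the step at which that cell was added to P.
  Insert 2 (step 1): P = [2];  Q = [1]
  Insert 1 (step 2): P = [1] / [2];  Q = [1] / [2]
  Insert 5 (step 3): P = [1, 5] / [2];  Q = [1, 3] / [2]
  Insert 4 (step 4): P = [1, 4] / [2, 5];  Q = [1, 3] / [2, 4]
  Insert 3 (step 5): P = [1, 3] / [2, 4] / [5];  Q = [1, 3] / [2, 4] / [5]
Final shape: (2, 2, 1).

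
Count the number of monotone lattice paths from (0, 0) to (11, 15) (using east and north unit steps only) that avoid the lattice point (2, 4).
Number of paths = 5206760

Total paths from (0, 0) to (11, 15): C(26, 11) = 7726160. Paths through (2, 4): (paths (0, 0) → (2, 4)) × (paths (2, 4) → (11, 15)) = C(6, 2) · C(20, 9) = 15 · 167960 = 2519400. Avoidance count = 7726160 − 2519400 = 5206760.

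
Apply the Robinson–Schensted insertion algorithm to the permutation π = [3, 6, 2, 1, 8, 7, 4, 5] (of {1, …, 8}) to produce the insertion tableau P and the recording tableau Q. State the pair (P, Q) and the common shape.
P = [1, 4, 5] / [2, 6, 7] / [3, 8];  Q = [1, 2, 5] / [3, 6, 8] / [4, 7];  common shape = (3, 3, 2)

Row-insert the values π_1, π_2, … into P one at a time, bumping the leftmost entry strictly greater than the inserted value down to the next row. The recording tableau Q records, in position (i, j), the step at which that cell was added to P.
  Insert 3 (step 1): P = [3];  Q = [1]
  Insert 6 (step 2): P = [3, 6];  Q = [1, 2]
  Insert 2 (step 3): P = [2, 6] / [3];  Q = [1, 2] / [3]
  Insert 1 (step 4): P = [1, 6] / [2] / [3];  Q = [1, 2] / [3] / [4]
  Insert 8 (step 5): P = [1, 6, 8] / [2] / [3];  Q = [1, 2, 5] / [3] / [4]
  Insert 7 (step 6): P = [1, 6, 7] / [2, 8] / [3];  Q = [1, 2, 5] / [3, 6] / [4]
  Insert 4 (step 7): P = [1, 4, 7] / [2, 6] / [3, 8];  Q = [1, 2, 5] / [3, 6] / [4, 7]
  Insert 5 (step 8): P = [1, 4, 5] / [2, 6, 7] / [3, 8];  Q = [1, 2, 5] / [3, 6, 8] / [4, 7]
Final shape: (3, 3, 2).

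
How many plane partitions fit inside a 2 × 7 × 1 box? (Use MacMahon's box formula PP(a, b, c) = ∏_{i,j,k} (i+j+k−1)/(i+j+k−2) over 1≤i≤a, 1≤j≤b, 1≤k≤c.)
PP(2, 7, 1) = 36

Evaluate the triple product over i = 1..2, j = 1..7, k = 1..1. The factors are (2/1) · (3/2) · (4/3) · (5/4) · (6/5) · (7/6) · (8/7) · (3/2) · … (14 factors total). The numerators and denominators telescope so the product is an integer; carrying out the multiplication exactly gives PP(2, 7, 1) = 36.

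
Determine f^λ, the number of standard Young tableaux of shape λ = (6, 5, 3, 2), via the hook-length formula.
# SYT of shape (6, 5, 3, 2) = 500500

Hook-length formula: f^λ = n! / Π hook(c), product over all cells c of the Young diagram. For λ = (6, 5, 3, 2), n = 16 boxes. Hook lengths by row (left-to-right, top-to-bottom): [9, 8, 6, 4, 3, 1]; [7, 6, 4, 2, 1]; [4, 3, 1]; [2, 1]. Product of hooks = 41803776. So f^λ = 16! / 41803776 = 20922789888000 / 41803776 = 500500.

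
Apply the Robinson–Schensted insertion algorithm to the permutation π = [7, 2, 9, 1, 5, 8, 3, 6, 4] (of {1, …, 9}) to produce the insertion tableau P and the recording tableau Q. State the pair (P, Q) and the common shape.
P = [1, 3, 4] / [2, 5, 6] / [7, 8] / [9];  Q = [1, 3, 6] / [2, 5, 8] / [4, 7] / [9];  common shape = (3, 3, 2, 1)

Row-insert the values π_1, π_2, … into P one at a time, bumping the leftmost entry strictly greater than the inserted value down to the next row. The recording tableau Q records, in position (i, j), the step at which that cell was added to P.
  Insert 7 (step 1): P = [7];  Q = [1]
  Insert 2 (step 2): P = [2] / [7];  Q = [1] / [2]
  Insert 9 (step 3): P = [2, 9] / [7];  Q = [1, 3] / [2]
  Insert 1 (step 4): P = [1, 9] / [2] / [7];  Q = [1, 3] / [2] / [4]
  Insert 5 (step 5): P = [1, 5] / [2, 9] / [7];  Q = [1, 3] / [2, 5] / [4]
  Insert 8 (step 6): P = [1, 5, 8] / [2, 9] / [7];  Q = [1, 3, 6] / [2, 5] / [4]
  Insert 3 (step 7): P = [1, 3, 8] / [2, 5] / [7, 9];  Q = [1, 3, 6] / [2, 5] / [4, 7]
  Insert 6 (step 8): P = [1, 3, 6] / [2, 5, 8] / [7, 9];  Q = [1, 3, 6] / [2, 5, 8] / [4, 7]
  Insert 4 (step 9): P = [1, 3, 4] / [2, 5, 6] / [7, 8] / [9];  Q = [1, 3, 6] / [2, 5, 8] / [4, 7] / [9]
Final shape: (3, 3, 2, 1).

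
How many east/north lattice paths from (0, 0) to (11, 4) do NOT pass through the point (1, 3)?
Number of paths = 1321

Total paths from (0, 0) to (11, 4): C(15, 11) = 1365. Paths through (1, 3): (paths (0, 0) → (1, 3)) × (paths (1, 3) → (11, 4)) = C(4, 1) · C(11, 10) = 4 · 11 = 44. Avoidance count = 1365 − 44 = 1321.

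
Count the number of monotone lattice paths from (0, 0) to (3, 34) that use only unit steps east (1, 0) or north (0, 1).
Number of paths = 7770

A monotone lattice path from (0, 0) to (3, 34) consists of 3 east steps and 34 north steps in some order, so it is determined by which 3 of the 37 steps are east. The count is C(37, 3) = 7770.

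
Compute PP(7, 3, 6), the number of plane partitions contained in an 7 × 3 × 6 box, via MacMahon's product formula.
PP(7, 3, 6) = 131589315

Evaluate the triple product over i = 1..7, j = 1..3, k = 1..6. The factors are (2/1) · (3/2) · (4/3) · (5/4) · (6/5) · (7/6) · (3/2) · (4/3) · … (126 factors total). The numerators and denominators telescope so the product is an integer; carrying out the multiplication exactly gives PP(7, 3, 6) = 131589315.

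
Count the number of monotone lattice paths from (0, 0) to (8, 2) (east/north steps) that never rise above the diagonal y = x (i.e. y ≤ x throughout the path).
Number of paths = 35

By the reflection principle (André's argument), the number of monotone paths to (8, 2) with n ≤ m that never go above y = x is C(10, 8) − C(10, 9) = 45 − 10 = 35.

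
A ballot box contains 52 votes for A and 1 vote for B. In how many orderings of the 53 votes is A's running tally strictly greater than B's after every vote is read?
Strict-lead orderings = 51

Total orderings of the 53 votes with 52 for A: C(53, 52) = 53. By the Bertrand ballot formula (Cycle Lemma / reflection principle), the number of orderings in which A is strictly ahead of B throughout is (p − q)/(p + q) · C(p + q, p) = (52 − 1)/(52 + 1) · 53 = 51.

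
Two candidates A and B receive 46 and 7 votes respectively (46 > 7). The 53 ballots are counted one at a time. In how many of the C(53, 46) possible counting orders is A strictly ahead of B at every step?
Strict-lead orderings = 113426040

Total orderings of the 53 votes with 46 for A: C(53, 46) = 154143080. By the Bertrand ballot formula (Cycle Lemma / reflection principle), the number of orderings in which A is strictly ahead of B throughout is (p − q)/(p + q) · C(p + q, p) = (46 − 7)/(46 + 7) · 154143080 = 113426040.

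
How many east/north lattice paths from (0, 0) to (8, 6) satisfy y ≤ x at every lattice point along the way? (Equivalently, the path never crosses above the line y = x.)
Number of paths = 1001

By the reflection principle (André's argument), the number of monotone paths to (8, 6) with n ≤ m that never go above y = x is C(14, 8) − C(14, 9) = 3003 − 2002 = 1001.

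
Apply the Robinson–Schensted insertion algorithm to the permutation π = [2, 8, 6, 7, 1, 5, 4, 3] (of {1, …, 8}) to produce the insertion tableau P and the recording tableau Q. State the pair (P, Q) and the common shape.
P = [1, 3, 7] / [2, 4] / [5] / [6] / [8];  Q = [1, 2, 4] / [3, 6] / [5] / [7] / [8];  common shape = (3, 2, 1, 1, 1)

Row-insert the values π_1, π_2, … into P one at a time, bumping the leftmost entry strictly greater than the inserted value down to the next row. The recording tableau Q records, in position (i, j), the step at which that cell was added to P.
  Insert 2 (step 1): P = [2];  Q = [1]
  Insert 8 (step 2): P = [2, 8];  Q = [1, 2]
  Insert 6 (step 3): P = [2, 6] / [8];  Q = [1, 2] / [3]
  Insert 7 (step 4): P = [2, 6, 7] / [8];  Q = [1, 2, 4] / [3]
  Insert 1 (step 5): P = [1, 6, 7] / [2] / [8];  Q = [1, 2, 4] / [3] / [5]
  Insert 5 (step 6): P = [1, 5, 7] / [2, 6] / [8];  Q = [1, 2, 4] / [3, 6] / [5]
  Insert 4 (step 7): P = [1, 4, 7] / [2, 5] / [6] / [8];  Q = [1, 2, 4] / [3, 6] / [5] / [7]
  Insert 3 (step 8): P = [1, 3, 7] / [2, 4] / [5] / [6] / [8];  Q = [1, 2, 4] / [3, 6] / [5] / [7] / [8]
Final shape: (3, 2, 1, 1, 1).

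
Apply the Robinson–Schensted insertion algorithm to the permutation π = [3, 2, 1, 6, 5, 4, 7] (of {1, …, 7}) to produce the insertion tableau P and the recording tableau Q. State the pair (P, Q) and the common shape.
P = [1, 4, 7] / [2, 5] / [3, 6];  Q = [1, 4, 7] / [2, 5] / [3, 6];  common shape = (3, 2, 2)

Row-insert the values π_1, π_2, … into P one at a time, bumping the leftmost entry strictly greater than the inserted value down to the next row. The recording tableau Q records, in position (i, j), the step at which that cell was added to P.
  Insert 3 (step 1): P = [3];  Q = [1]
  Insert 2 (step 2): P = [2] / [3];  Q = [1] / [2]
  Insert 1 (step 3): P = [1] / [2] / [3];  Q = [1] / [2] / [3]
  Insert 6 (step 4): P = [1, 6] / [2] / [3];  Q = [1, 4] / [2] / [3]
  Insert 5 (step 5): P = [1, 5] / [2, 6] / [3];  Q = [1, 4] / [2, 5] / [3]
  Insert 4 (step 6): P = [1, 4] / [2, 5] / [3, 6];  Q = [1, 4] / [2, 5] / [3, 6]
  Insert 7 (step 7): P = [1, 4, 7] / [2, 5] / [3, 6];  Q = [1, 4, 7] / [2, 5] / [3, 6]
Final shape: (3, 2, 2).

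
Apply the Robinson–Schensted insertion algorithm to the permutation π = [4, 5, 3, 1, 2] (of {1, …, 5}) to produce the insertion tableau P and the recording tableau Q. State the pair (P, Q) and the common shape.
P = [1, 2] / [3, 5] / [4];  Q = [1, 2] / [3, 5] / [4];  common shape = (2, 2, 1)

Row-insert the values π_1, π_2, … into P one at a time, bumping the leftmost entry strictly greater than the inserted value down to the next row. The recording tableau Q records, in position (i, j), the step at which that cell was added to P.
  Insert 4 (step 1): P = [4];  Q = [1]
  Insert 5 (step 2): P = [4, 5];  Q = [1, 2]
  Insert 3 (step 3): P = [3, 5] / [4];  Q = [1, 2] / [3]
  Insert 1 (step 4): P = [1, 5] / [3] / [4];  Q = [1, 2] / [3] / [4]
  Insert 2 (step 5): P = [1, 2] / [3, 5] / [4];  Q = [1, 2] / [3, 5] / [4]
Final shape: (2, 2, 1).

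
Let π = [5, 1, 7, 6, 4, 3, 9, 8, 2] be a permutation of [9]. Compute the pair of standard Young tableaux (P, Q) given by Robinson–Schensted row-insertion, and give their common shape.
P = [1, 2, 8] / [3, 6, 9] / [4] / [5] / [7];  Q = [1, 3, 7] / [2, 4, 8] / [5] / [6] / [9];  common shape = (3, 3, 1, 1, 1)

Row-insert the values π_1, π_2, … into P one at a time, bumping the leftmost entry strictly greater than the inserted value down to the next row. The recording tableau Q records, in position (i, j), the step at which that cell was added to P.
  Insert 5 (step 1): P = [5];  Q = [1]
  Insert 1 (step 2): P = [1] / [5];  Q = [1] / [2]
  Insert 7 (step 3): P = [1, 7] / [5];  Q = [1, 3] / [2]
  Insert 6 (step 4): P = [1, 6] / [5, 7];  Q = [1, 3] / [2, 4]
  Insert 4 (step 5): P = [1, 4] / [5, 6] / [7];  Q = [1, 3] / [2, 4] / [5]
  Insert 3 (step 6): P = [1, 3] / [4, 6] / [5] / [7];  Q = [1, 3] / [2, 4] / [5] / [6]
  Insert 9 (step 7): P = [1, 3, 9] / [4, 6] / [5] / [7];  Q = [1, 3, 7] / [2, 4] / [5] / [6]
  Insert 8 (step 8): P = [1, 3, 8] / [4, 6, 9] / [5] / [7];  Q = [1, 3, 7] / [2, 4, 8] / [5] / [6]
  Insert 2 (step 9): P = [1, 2, 8] / [3, 6, 9] / [4] / [5] / [7];  Q = [1, 3, 7] / [2, 4, 8] / [5] / [6] / [9]
Final shape: (3, 3, 1, 1, 1).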